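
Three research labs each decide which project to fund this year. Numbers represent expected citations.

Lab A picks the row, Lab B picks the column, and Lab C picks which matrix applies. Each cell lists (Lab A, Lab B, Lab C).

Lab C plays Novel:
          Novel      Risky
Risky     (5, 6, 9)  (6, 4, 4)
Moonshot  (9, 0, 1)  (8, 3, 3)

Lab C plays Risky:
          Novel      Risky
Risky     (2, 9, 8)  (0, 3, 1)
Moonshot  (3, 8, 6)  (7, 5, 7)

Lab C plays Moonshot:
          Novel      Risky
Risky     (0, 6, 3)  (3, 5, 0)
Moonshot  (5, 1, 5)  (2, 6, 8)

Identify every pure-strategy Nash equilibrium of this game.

For each player, find the best response to each opponent profile; mutual best responses are the pure NE.
Lab A against (Novel, Novel): payoffs 5, 9 → best response Moonshot.
Lab A against (Novel, Risky): payoffs 2, 3 → best response Moonshot.
Lab A against (Novel, Moonshot): payoffs 0, 5 → best response Moonshot.
Lab A against (Risky, Novel): payoffs 6, 8 → best response Moonshot.
Lab A against (Risky, Risky): payoffs 0, 7 → best response Moonshot.
Lab A against (Risky, Moonshot): payoffs 3, 2 → best response Risky.
Lab B against (Risky, Novel): payoffs 6, 4 → best response Novel.
Lab B against (Risky, Risky): payoffs 9, 3 → best response Novel.
Lab B against (Risky, Moonshot): payoffs 6, 5 → best response Novel.
Lab B against (Moonshot, Novel): payoffs 0, 3 → best response Risky.
Lab B against (Moonshot, Risky): payoffs 8, 5 → best response Novel.
Lab B against (Moonshot, Moonshot): payoffs 1, 6 → best response Risky.
Lab C against (Risky, Novel): payoffs 9, 8, 3 → best response Novel.
Lab C against (Risky, Risky): payoffs 4, 1, 0 → best response Novel.
Lab C against (Moonshot, Novel): payoffs 1, 6, 5 → best response Risky.
Lab C against (Moonshot, Risky): payoffs 3, 7, 8 → best response Moonshot.
Mutual best responses: (Moonshot, Novel, Risky).

The unique pure-strategy Nash equilibrium is (Moonshot, Novel, Risky).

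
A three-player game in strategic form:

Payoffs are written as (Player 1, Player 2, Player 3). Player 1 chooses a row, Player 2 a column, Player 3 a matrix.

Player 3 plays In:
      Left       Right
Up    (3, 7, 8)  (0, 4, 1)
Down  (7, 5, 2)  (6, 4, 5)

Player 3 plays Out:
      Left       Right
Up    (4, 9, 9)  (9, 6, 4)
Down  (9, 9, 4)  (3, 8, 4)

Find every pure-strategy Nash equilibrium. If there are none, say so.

For each player, find the best response to each opponent profile; mutual best responses are the pure NE.
Player 1 against (Left, In): payoffs 3, 7 → best response Down.
Player 1 against (Left, Out): payoffs 4, 9 → best response Down.
Player 1 against (Right, In): payoffs 0, 6 → best response Down.
Player 1 against (Right, Out): payoffs 9, 3 → best response Up.
Player 2 against (Up, In): payoffs 7, 4 → best response Left.
Player 2 against (Up, Out): payoffs 9, 6 → best response Left.
Player 2 against (Down, In): payoffs 5, 4 → best response Left.
Player 2 against (Down, Out): payoffs 9, 8 → best response Left.
Player 3 against (Up, Left): payoffs 8, 9 → best response Out.
Player 3 against (Up, Right): payoffs 1, 4 → best response Out.
Player 3 against (Down, Left): payoffs 2, 4 → best response Out.
Player 3 against (Down, Right): payoffs 5, 4 → best response In.
Mutual best responses: (Down, Left, Out).

The unique pure-strategy Nash equilibrium is (Down, Left, Out).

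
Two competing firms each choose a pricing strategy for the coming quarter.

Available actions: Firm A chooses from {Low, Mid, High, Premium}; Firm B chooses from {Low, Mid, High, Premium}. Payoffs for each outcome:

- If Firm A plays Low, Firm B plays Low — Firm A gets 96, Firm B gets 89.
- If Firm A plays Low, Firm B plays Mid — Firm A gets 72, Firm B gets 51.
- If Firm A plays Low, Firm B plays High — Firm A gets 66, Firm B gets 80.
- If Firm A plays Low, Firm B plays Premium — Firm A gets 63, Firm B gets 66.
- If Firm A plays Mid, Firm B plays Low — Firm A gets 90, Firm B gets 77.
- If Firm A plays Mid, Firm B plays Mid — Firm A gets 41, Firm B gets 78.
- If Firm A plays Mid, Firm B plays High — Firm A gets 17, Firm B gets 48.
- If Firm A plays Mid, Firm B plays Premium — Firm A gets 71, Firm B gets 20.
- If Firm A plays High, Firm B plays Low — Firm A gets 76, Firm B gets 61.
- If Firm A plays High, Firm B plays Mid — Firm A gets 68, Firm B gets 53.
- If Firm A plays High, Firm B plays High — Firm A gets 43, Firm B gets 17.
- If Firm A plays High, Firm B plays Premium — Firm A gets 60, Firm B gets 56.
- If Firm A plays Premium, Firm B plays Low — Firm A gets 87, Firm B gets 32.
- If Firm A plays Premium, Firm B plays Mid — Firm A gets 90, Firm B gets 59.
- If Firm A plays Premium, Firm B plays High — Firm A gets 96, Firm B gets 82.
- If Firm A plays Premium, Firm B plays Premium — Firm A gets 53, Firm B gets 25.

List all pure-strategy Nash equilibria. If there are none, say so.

Mark each player's best response to every combination of opponents' strategies; a profile where every player is best-responding is a pure Nash equilibrium.
Firm A against Low: payoffs 96, 90, 76, 87 → best response Low.
Firm A against Mid: payoffs 72, 41, 68, 90 → best response Premium.
Firm A against High: payoffs 66, 17, 43, 96 → best response Premium.
Firm A against Premium: payoffs 63, 71, 60, 53 → best response Mid.
Firm B against Low: payoffs 89, 51, 80, 66 → best response Low.
Firm B against Mid: payoffs 77, 78, 48, 20 → best response Mid.
Firm B against High: payoffs 61, 53, 17, 56 → best response Low.
Firm B against Premium: payoffs 32, 59, 82, 25 → best response High.
Mutual best responses: (Low, Low); (Premium, High).

Pure-strategy Nash equilibria: (Low, Low) and (Premium, High)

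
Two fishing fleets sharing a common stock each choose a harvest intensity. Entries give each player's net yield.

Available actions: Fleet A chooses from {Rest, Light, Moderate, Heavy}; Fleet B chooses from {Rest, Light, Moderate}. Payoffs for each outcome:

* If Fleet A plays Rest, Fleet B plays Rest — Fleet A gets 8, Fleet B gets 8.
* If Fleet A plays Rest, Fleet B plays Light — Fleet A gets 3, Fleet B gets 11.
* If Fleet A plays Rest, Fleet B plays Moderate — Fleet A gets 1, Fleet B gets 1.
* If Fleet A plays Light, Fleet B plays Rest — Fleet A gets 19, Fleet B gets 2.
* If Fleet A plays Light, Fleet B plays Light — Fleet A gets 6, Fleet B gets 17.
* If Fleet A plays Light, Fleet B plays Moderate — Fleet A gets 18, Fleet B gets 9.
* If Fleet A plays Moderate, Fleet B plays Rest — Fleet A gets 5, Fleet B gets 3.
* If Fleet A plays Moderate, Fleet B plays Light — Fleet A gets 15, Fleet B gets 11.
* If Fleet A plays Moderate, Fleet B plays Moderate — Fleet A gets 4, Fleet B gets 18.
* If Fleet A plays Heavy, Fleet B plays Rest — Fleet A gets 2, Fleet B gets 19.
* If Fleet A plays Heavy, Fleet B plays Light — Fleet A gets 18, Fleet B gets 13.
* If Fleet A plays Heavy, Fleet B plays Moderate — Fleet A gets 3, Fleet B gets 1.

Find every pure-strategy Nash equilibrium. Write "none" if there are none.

No pure-strategy Nash equilibrium.

Fleet A against Rest: payoffs 8, 19, 5, 2 → best response Light.
Fleet A against Light: payoffs 3, 6, 15, 18 → best response Heavy.
Fleet A against Moderate: payoffs 1, 18, 4, 3 → best response Light.
Fleet B against Rest: payoffs 8, 11, 1 → best response Light.
Fleet B against Light: payoffs 2, 17, 9 → best response Light.
Fleet B against Moderate: payoffs 3, 11, 18 → best response Moderate.
Fleet B against Heavy: payoffs 19, 13, 1 → best response Rest.
No profile is a mutual best response for all players.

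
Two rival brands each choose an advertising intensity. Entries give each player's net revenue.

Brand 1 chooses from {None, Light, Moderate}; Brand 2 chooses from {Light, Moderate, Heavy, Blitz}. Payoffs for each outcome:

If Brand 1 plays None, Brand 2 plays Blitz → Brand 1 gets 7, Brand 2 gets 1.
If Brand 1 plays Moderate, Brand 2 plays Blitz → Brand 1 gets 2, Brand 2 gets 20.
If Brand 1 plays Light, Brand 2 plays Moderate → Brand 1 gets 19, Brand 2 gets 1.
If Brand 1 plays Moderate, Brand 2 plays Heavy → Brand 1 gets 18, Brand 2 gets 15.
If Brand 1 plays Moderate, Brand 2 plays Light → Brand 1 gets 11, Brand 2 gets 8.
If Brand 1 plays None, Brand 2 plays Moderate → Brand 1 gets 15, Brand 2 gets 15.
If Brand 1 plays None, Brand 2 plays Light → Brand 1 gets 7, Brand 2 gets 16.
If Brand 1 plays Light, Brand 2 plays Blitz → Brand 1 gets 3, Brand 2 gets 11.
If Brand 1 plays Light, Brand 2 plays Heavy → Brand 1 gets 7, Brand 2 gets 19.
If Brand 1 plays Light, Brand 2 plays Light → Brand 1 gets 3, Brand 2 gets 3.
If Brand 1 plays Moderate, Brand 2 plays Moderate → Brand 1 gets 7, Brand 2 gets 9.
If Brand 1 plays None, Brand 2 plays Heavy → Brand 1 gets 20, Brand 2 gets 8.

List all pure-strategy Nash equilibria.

(None, Light): Brand 1 can switch to Moderate (7 → 11). Not NE.
(None, Moderate): Brand 1 can switch to Light (15 → 19). Not NE.
(None, Heavy): Brand 2 can switch to Light (8 → 16). Not NE.
(None, Blitz): Brand 2 can switch to Light (1 → 16). Not NE.
(Light, Light): Brand 1 can switch to None (3 → 7). Not NE.
(Light, Moderate): Brand 2 can switch to Light (1 → 3). Not NE.
(Light, Heavy): Brand 1 can switch to None (7 → 20). Not NE.
(Light, Blitz): Brand 1 can switch to None (3 → 7). Not NE.
(Moderate, Light): Brand 2 can switch to Moderate (8 → 9). Not NE.
(Moderate, Moderate): Brand 1 can switch to None (7 → 15). Not NE.
(The remaining 2 profiles each have a profitable deviation by the same check.)

There is no pure-strategy Nash equilibrium.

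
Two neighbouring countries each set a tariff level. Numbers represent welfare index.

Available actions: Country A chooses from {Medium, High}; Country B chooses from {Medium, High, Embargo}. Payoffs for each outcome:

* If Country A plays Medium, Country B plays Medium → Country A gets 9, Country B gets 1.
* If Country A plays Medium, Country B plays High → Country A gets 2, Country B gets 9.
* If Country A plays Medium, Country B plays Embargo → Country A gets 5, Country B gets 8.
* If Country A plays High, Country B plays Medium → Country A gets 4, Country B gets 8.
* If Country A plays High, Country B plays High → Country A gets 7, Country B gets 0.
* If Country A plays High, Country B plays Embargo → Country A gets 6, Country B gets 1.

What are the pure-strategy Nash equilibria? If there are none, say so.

No pure-strategy Nash equilibrium.

Country A against Medium: payoffs 9, 4 → best response Medium.
Country A against High: payoffs 2, 7 → best response High.
Country A against Embargo: payoffs 5, 6 → best response High.
Country B against Medium: payoffs 1, 9, 8 → best response High.
Country B against High: payoffs 8, 0, 1 → best response Medium.
No profile is a mutual best response for all players.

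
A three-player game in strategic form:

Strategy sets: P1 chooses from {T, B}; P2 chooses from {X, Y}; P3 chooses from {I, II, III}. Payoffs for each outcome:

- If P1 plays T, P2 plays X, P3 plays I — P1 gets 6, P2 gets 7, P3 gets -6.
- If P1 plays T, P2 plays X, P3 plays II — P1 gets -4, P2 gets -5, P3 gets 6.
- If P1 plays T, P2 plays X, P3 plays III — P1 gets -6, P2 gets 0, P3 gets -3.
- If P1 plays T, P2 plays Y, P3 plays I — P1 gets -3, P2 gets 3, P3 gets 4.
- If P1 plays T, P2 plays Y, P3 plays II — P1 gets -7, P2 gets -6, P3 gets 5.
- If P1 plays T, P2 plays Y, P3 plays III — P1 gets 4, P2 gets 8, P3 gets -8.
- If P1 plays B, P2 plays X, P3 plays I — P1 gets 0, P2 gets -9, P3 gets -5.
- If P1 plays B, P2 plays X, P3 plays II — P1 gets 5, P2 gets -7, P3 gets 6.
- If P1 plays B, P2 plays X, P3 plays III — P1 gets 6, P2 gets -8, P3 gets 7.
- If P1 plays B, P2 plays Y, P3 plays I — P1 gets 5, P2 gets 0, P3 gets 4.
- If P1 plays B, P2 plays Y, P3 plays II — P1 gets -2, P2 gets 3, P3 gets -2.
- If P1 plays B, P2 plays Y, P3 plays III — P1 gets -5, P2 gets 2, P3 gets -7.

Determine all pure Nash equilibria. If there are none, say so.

The unique pure-strategy Nash equilibrium is (B, Y, I).

P1 against (X, I): payoffs 6, 0 → best response T.
P1 against (X, II): payoffs -4, 5 → best response B.
P1 against (X, III): payoffs -6, 6 → best response B.
P1 against (Y, I): payoffs -3, 5 → best response B.
P1 against (Y, II): payoffs -7, -2 → best response B.
P1 against (Y, III): payoffs 4, -5 → best response T.
P2 against (T, I): payoffs 7, 3 → best response X.
P2 against (T, II): payoffs -5, -6 → best response X.
P2 against (T, III): payoffs 0, 8 → best response Y.
P2 against (B, I): payoffs -9, 0 → best response Y.
P2 against (B, II): payoffs -7, 3 → best response Y.
P2 against (B, III): payoffs -8, 2 → best response Y.
P3 against (T, X): payoffs -6, 6, -3 → best response II.
P3 against (T, Y): payoffs 4, 5, -8 → best response II.
P3 against (B, X): payoffs -5, 6, 7 → best response III.
P3 against (B, Y): payoffs 4, -2, -7 → best response I.
Mutual best responses: (B, Y, I).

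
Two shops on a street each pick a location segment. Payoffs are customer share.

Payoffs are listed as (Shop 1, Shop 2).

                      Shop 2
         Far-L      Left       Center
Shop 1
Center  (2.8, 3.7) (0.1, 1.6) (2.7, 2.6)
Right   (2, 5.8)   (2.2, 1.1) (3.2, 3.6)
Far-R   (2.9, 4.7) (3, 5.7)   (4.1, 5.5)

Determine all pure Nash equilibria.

Shop 1 against Far-L: payoffs 2.8, 2, 2.9 → best response Far-R.
Shop 1 against Left: payoffs 0.1, 2.2, 3 → best response Far-R.
Shop 1 against Center: payoffs 2.7, 3.2, 4.1 → best response Far-R.
Shop 2 against Center: payoffs 3.7, 1.6, 2.6 → best response Far-L.
Shop 2 against Right: payoffs 5.8, 1.1, 3.6 → best response Far-L.
Shop 2 against Far-R: payoffs 4.7, 5.7, 5.5 → best response Left.
Mutual best responses: (Far-R, Left).

(Far-R, Left)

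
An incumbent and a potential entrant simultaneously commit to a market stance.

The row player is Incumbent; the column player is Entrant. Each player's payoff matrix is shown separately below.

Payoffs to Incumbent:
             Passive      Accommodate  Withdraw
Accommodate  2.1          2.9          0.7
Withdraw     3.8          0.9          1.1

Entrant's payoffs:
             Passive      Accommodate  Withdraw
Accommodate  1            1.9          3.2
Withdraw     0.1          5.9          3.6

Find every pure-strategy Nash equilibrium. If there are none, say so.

Mark each player's best response to every combination of opponents' strategies; a profile where every player is best-responding is a pure Nash equilibrium.
Incumbent against Passive: payoffs 2.1, 3.8 → best response Withdraw.
Incumbent against Accommodate: payoffs 2.9, 0.9 → best response Accommodate.
Incumbent against Withdraw: payoffs 0.7, 1.1 → best response Withdraw.
Entrant against Accommodate: payoffs 1, 1.9, 3.2 → best response Withdraw.
Entrant against Withdraw: payoffs 0.1, 5.9, 3.6 → best response Accommodate.
No profile is a mutual best response for all players.

This game has no pure Nash equilibrium.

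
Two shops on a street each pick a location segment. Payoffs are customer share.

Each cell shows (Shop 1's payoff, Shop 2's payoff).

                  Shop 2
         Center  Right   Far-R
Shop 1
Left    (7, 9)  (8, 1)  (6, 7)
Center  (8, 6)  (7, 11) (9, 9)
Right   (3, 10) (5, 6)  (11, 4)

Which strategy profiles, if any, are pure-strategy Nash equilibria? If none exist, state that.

No pure-strategy Nash equilibrium.

(Left, Center): Shop 1 can switch to Center (7 → 8). Not NE.
(Left, Right): Shop 2 can switch to Center (1 → 9). Not NE.
(Left, Far-R): Shop 1 can switch to Center (6 → 9). Not NE.
(Center, Center): Shop 2 can switch to Right (6 → 11). Not NE.
(Center, Right): Shop 1 can switch to Left (7 → 8). Not NE.
(Center, Far-R): Shop 1 can switch to Right (9 → 11). Not NE.
(Right, Center): Shop 1 can switch to Left (3 → 7). Not NE.
(Right, Right): Shop 1 can switch to Left (5 → 8). Not NE.
(Right, Far-R): Shop 2 can switch to Center (4 → 10). Not NE.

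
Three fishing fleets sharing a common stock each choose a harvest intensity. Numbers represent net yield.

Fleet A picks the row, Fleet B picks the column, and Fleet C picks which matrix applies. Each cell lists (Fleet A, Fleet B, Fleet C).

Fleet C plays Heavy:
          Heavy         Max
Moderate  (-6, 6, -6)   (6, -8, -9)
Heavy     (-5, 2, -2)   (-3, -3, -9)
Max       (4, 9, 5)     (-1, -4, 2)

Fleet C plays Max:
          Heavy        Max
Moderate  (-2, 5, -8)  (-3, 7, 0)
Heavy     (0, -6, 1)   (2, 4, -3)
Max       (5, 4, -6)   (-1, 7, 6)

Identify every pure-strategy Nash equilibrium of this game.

Fleet A against (Heavy, Heavy): payoffs -6, -5, 4 → best response Max.
Fleet A against (Heavy, Max): payoffs -2, 0, 5 → best response Max.
Fleet A against (Max, Heavy): payoffs 6, -3, -1 → best response Moderate.
Fleet A against (Max, Max): payoffs -3, 2, -1 → best response Heavy.
Fleet B against (Moderate, Heavy): payoffs 6, -8 → best response Heavy.
Fleet B against (Moderate, Max): payoffs 5, 7 → best response Max.
Fleet B against (Heavy, Heavy): payoffs 2, -3 → best response Heavy.
Fleet B against (Heavy, Max): payoffs -6, 4 → best response Max.
Fleet B against (Max, Heavy): payoffs 9, -4 → best response Heavy.
Fleet B against (Max, Max): payoffs 4, 7 → best response Max.
Fleet C against (Moderate, Heavy): payoffs -6, -8 → best response Heavy.
Fleet C against (Moderate, Max): payoffs -9, 0 → best response Max.
Fleet C against (Heavy, Heavy): payoffs -2, 1 → best response Max.
Fleet C against (Heavy, Max): payoffs -9, -3 → best response Max.
Fleet C against (Max, Heavy): payoffs 5, -6 → best response Heavy.
Fleet C against (Max, Max): payoffs 2, 6 → best response Max.
Mutual best responses: (Heavy, Max, Max); (Max, Heavy, Heavy).

The pure Nash equilibria are (Heavy, Max, Max) and (Max, Heavy, Heavy).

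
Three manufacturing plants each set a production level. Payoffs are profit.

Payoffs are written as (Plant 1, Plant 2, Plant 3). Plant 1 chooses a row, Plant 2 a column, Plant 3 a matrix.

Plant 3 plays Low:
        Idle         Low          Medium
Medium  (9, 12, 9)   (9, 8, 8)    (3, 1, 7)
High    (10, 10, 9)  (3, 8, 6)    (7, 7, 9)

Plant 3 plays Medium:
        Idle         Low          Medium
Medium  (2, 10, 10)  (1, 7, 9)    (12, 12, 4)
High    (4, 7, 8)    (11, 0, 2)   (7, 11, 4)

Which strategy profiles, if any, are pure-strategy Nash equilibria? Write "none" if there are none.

Plant 1 against (Idle, Low): payoffs 9, 10 → best response High.
Plant 1 against (Idle, Medium): payoffs 2, 4 → best response High.
Plant 1 against (Low, Low): payoffs 9, 3 → best response Medium.
Plant 1 against (Low, Medium): payoffs 1, 11 → best response High.
Plant 1 against (Medium, Low): payoffs 3, 7 → best response High.
Plant 1 against (Medium, Medium): payoffs 12, 7 → best response Medium.
Plant 2 against (Medium, Low): payoffs 12, 8, 1 → best response Idle.
Plant 2 against (Medium, Medium): payoffs 10, 7, 12 → best response Medium.
Plant 2 against (High, Low): payoffs 10, 8, 7 → best response Idle.
Plant 2 against (High, Medium): payoffs 7, 0, 11 → best response Medium.
Plant 3 against (Medium, Idle): payoffs 9, 10 → best response Medium.
Plant 3 against (Medium, Low): payoffs 8, 9 → best response Medium.
Plant 3 against (Medium, Medium): payoffs 7, 4 → best response Low.
Plant 3 against (High, Idle): payoffs 9, 8 → best response Low.
Plant 3 against (High, Low): payoffs 6, 2 → best response Low.
Plant 3 against (High, Medium): payoffs 9, 4 → best response Low.
Mutual best responses: (High, Idle, Low).

Pure NE: (High, Idle, Low)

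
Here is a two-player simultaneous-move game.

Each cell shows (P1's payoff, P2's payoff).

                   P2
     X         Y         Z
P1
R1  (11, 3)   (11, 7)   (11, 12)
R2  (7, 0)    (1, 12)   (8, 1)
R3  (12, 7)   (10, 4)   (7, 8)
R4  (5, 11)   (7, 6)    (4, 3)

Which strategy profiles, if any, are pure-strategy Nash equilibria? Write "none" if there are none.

(R1, X): P1 can switch to R3 (11 → 12). Not NE.
(R1, Y): P2 can switch to Z (7 → 12). Not NE.
(R1, Z): P1 gets 11, best alternative 8; P2 gets 12, best alternative 7. No profitable deviation — NE.
(R2, X): P1 can switch to R1 (7 → 11). Not NE.
(R2, Y): P1 can switch to R1 (1 → 11). Not NE.
(R2, Z): P1 can switch to R1 (8 → 11). Not NE.
(R3, X): P2 can switch to Z (7 → 8). Not NE.
(The remaining 5 profiles each have a profitable deviation by the same check.)

Pure NE: (R1, Z)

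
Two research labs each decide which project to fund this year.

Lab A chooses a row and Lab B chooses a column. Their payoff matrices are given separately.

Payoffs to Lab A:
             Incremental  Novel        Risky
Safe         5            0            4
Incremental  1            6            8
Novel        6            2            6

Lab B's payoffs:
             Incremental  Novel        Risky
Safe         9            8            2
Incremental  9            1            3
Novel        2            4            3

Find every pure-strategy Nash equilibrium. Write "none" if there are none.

none

For each player, find the best response to each opponent profile; mutual best responses are the pure NE.
Lab A against Incremental: payoffs 5, 1, 6 → best response Novel.
Lab A against Novel: payoffs 0, 6, 2 → best response Incremental.
Lab A against Risky: payoffs 4, 8, 6 → best response Incremental.
Lab B against Safe: payoffs 9, 8, 2 → best response Incremental.
Lab B against Incremental: payoffs 9, 1, 3 → best response Incremental.
Lab B against Novel: payoffs 2, 4, 3 → best response Novel.
No profile is a mutual best response for all players.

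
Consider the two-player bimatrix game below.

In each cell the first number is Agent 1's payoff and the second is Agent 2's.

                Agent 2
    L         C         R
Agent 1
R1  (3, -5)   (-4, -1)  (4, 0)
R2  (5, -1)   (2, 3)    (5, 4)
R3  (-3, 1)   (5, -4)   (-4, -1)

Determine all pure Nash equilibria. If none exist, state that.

(R1, L): Agent 1 can switch to R2 (3 → 5). Not NE.
(R1, C): Agent 1 can switch to R2 (-4 → 2). Not NE.
(R1, R): Agent 1 can switch to R2 (4 → 5). Not NE.
(R2, L): Agent 2 can switch to C (-1 → 3). Not NE.
(R2, C): Agent 1 can switch to R3 (2 → 5). Not NE.
(R2, R): Agent 1 gets 5, best alternative 4; Agent 2 gets 4, best alternative 3. No profitable deviation — NE.
(R3, L): Agent 1 can switch to R1 (-3 → 3). Not NE.
(R3, C): Agent 2 can switch to L (-4 → 1). Not NE.
(R3, R): Agent 1 can switch to R1 (-4 → 4). Not NE.

(R2, R)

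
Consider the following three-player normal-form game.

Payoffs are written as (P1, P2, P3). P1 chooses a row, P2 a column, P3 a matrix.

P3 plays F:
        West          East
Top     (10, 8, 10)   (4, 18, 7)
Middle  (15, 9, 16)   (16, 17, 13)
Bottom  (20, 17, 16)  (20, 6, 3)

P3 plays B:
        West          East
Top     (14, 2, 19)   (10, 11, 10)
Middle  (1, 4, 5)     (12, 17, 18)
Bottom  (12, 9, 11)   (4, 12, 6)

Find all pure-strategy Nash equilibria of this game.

Pure-strategy Nash equilibria: (Middle, East, B); (Bottom, West, F)

P1 against (West, F): payoffs 10, 15, 20 → best response Bottom.
P1 against (West, B): payoffs 14, 1, 12 → best response Top.
P1 against (East, F): payoffs 4, 16, 20 → best response Bottom.
P1 against (East, B): payoffs 10, 12, 4 → best response Middle.
P2 against (Top, F): payoffs 8, 18 → best response East.
P2 against (Top, B): payoffs 2, 11 → best response East.
P2 against (Middle, F): payoffs 9, 17 → best response East.
P2 against (Middle, B): payoffs 4, 17 → best response East.
P2 against (Bottom, F): payoffs 17, 6 → best response West.
P2 against (Bottom, B): payoffs 9, 12 → best response East.
P3 against (Top, West): payoffs 10, 19 → best response B.
P3 against (Top, East): payoffs 7, 10 → best response B.
P3 against (Middle, West): payoffs 16, 5 → best response F.
P3 against (Middle, East): payoffs 13, 18 → best response B.
P3 against (Bottom, West): payoffs 16, 11 → best response F.
P3 against (Bottom, East): payoffs 3, 6 → best response B.
Mutual best responses: (Middle, East, B); (Bottom, West, F).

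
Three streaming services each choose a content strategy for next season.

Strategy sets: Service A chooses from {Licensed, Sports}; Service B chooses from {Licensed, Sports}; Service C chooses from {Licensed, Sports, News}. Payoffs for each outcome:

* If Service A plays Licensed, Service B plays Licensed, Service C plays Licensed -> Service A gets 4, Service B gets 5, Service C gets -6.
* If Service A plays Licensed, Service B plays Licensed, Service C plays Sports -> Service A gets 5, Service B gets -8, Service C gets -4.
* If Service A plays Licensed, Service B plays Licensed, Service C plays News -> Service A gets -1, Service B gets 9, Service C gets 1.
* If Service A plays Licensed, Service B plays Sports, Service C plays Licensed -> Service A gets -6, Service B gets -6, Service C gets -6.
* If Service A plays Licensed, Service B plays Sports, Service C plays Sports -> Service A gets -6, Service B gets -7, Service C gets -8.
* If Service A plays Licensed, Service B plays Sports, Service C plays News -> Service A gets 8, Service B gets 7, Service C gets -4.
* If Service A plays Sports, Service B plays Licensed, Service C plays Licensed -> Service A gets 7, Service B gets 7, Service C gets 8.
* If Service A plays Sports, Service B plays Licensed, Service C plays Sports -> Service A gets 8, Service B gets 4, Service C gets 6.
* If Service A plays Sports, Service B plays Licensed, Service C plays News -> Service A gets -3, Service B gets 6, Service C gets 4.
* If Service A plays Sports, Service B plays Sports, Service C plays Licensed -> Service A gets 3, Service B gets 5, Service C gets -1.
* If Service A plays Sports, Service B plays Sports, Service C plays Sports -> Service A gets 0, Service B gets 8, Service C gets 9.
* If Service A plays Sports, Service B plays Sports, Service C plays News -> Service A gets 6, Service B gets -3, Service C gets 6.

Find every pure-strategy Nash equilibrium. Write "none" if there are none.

Pure-strategy Nash equilibria: (Licensed, Licensed, News); (Sports, Licensed, Licensed); (Sports, Sports, Sports)

Service A against (Licensed, Licensed): payoffs 4, 7 → best response Sports.
Service A against (Licensed, Sports): payoffs 5, 8 → best response Sports.
Service A against (Licensed, News): payoffs -1, -3 → best response Licensed.
Service A against (Sports, Licensed): payoffs -6, 3 → best response Sports.
Service A against (Sports, Sports): payoffs -6, 0 → best response Sports.
Service A against (Sports, News): payoffs 8, 6 → best response Licensed.
Service B against (Licensed, Licensed): payoffs 5, -6 → best response Licensed.
Service B against (Licensed, Sports): payoffs -8, -7 → best response Sports.
Service B against (Licensed, News): payoffs 9, 7 → best response Licensed.
Service B against (Sports, Licensed): payoffs 7, 5 → best response Licensed.
Service B against (Sports, Sports): payoffs 4, 8 → best response Sports.
Service B against (Sports, News): payoffs 6, -3 → best response Licensed.
Service C against (Licensed, Licensed): payoffs -6, -4, 1 → best response News.
Service C against (Licensed, Sports): payoffs -6, -8, -4 → best response News.
Service C against (Sports, Licensed): payoffs 8, 6, 4 → best response Licensed.
Service C against (Sports, Sports): payoffs -1, 9, 6 → best response Sports.
Mutual best responses: (Licensed, Licensed, News); (Sports, Licensed, Licensed); (Sports, Sports, Sports).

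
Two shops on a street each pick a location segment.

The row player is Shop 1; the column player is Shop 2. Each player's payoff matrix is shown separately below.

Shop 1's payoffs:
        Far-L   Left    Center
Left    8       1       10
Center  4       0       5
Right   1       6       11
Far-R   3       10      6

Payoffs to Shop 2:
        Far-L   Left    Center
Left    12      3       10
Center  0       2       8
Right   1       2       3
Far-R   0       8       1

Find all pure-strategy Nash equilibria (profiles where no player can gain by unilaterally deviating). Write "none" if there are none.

Shop 1 against Far-L: payoffs 8, 4, 1, 3 → best response Left.
Shop 1 against Left: payoffs 1, 0, 6, 10 → best response Far-R.
Shop 1 against Center: payoffs 10, 5, 11, 6 → best response Right.
Shop 2 against Left: payoffs 12, 3, 10 → best response Far-L.
Shop 2 against Center: payoffs 0, 2, 8 → best response Center.
Shop 2 against Right: payoffs 1, 2, 3 → best response Center.
Shop 2 against Far-R: payoffs 0, 8, 1 → best response Left.
Mutual best responses: (Left, Far-L); (Right, Center); (Far-R, Left).

(Left, Far-L), (Right, Center), (Far-R, Left)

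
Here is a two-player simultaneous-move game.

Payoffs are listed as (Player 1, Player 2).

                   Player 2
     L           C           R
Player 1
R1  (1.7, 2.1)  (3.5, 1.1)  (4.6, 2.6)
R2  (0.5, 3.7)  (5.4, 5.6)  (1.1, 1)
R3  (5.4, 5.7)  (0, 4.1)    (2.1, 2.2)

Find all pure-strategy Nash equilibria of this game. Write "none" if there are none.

The pure Nash equilibria are (R1, R), (R2, C), (R3, L).

For each strategy profile, look for a profitable unilateral deviation.
(R1, L): Player 1 can switch to R3 (1.7 → 5.4). Not NE.
(R1, C): Player 1 can switch to R2 (3.5 → 5.4). Not NE.
(R1, R): Player 1 gets 4.6, best alternative 2.1; Player 2 gets 2.6, best alternative 2.1. No profitable deviation — NE.
(R2, L): Player 1 can switch to R1 (0.5 → 1.7). Not NE.
(R2, C): Player 1 gets 5.4, best alternative 3.5; Player 2 gets 5.6, best alternative 3.7. No profitable deviation — NE.
(R2, R): Player 1 can switch to R1 (1.1 → 4.6). Not NE.
(R3, L): Player 1 gets 5.4, best alternative 1.7; Player 2 gets 5.7, best alternative 4.1. No profitable deviation — NE.
(R3, C): Player 1 can switch to R1 (0 → 3.5). Not NE.
(R3, R): Player 1 can switch to R1 (2.1 → 4.6). Not NE.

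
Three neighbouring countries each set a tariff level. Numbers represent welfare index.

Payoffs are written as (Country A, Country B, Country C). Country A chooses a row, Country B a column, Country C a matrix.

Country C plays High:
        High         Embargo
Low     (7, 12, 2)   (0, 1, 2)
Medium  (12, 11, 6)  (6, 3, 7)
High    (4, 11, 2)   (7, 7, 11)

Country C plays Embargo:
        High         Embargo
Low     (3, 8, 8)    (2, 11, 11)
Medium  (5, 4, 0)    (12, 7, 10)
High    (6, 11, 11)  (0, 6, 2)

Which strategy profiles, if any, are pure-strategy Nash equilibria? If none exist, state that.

(Low, High, High): Country A can switch to Medium (7 → 12). Not NE.
(Low, High, Embargo): Country A can switch to Medium (3 → 5). Not NE.
(Low, Embargo, High): Country A can switch to Medium (0 → 6). Not NE.
(Low, Embargo, Embargo): Country A can switch to Medium (2 → 12). Not NE.
(Medium, High, High): Country A gets 12, best alternative 7; Country B gets 11, best alternative 3; Country C gets 6, best alternative 0. No profitable deviation — NE.
(Medium, High, Embargo): Country A can switch to High (5 → 6). Not NE.
(Medium, Embargo, High): Country A can switch to High (6 → 7). Not NE.
(Medium, Embargo, Embargo): Country A gets 12, best alternative 2; Country B gets 7, best alternative 4; Country C gets 10, best alternative 7. No profitable deviation — NE.
(High, High, High): Country A can switch to Low (4 → 7). Not NE.
(High, High, Embargo): Country A gets 6, best alternative 5; Country B gets 11, best alternative 6; Country C gets 11, best alternative 2. No profitable deviation — NE.
(High, Embargo, High): Country B can switch to High (7 → 11). Not NE.
(The remaining 1 profile has a profitable deviation by the same check.)

Pure-strategy Nash equilibria: (Medium, High, High) and (Medium, Embargo, Embargo) and (High, High, Embargo)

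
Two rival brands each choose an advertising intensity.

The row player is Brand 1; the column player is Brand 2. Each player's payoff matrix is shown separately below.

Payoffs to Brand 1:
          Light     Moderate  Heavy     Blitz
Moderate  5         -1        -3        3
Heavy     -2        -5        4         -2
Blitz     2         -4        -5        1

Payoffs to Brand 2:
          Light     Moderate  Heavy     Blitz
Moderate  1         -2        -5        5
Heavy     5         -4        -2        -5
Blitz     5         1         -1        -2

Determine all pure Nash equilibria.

Check each profile: it is a Nash equilibrium iff no player can strictly gain by switching unilaterally.
(Moderate, Light): Brand 2 can switch to Blitz (1 → 5). Not NE.
(Moderate, Moderate): Brand 2 can switch to Light (-2 → 1). Not NE.
(Moderate, Heavy): Brand 1 can switch to Heavy (-3 → 4). Not NE.
(Moderate, Blitz): Brand 1 gets 3, best alternative 1; Brand 2 gets 5, best alternative 1. No profitable deviation — NE.
(Heavy, Light): Brand 1 can switch to Moderate (-2 → 5). Not NE.
(Heavy, Moderate): Brand 1 can switch to Moderate (-5 → -1). Not NE.
(Heavy, Heavy): Brand 2 can switch to Light (-2 → 5). Not NE.
(Heavy, Blitz): Brand 1 can switch to Moderate (-2 → 3). Not NE.
(Blitz, Light): Brand 1 can switch to Moderate (2 → 5). Not NE.
(Blitz, Moderate): Brand 1 can switch to Moderate (-4 → -1). Not NE.
(Blitz, Heavy): Brand 1 can switch to Moderate (-5 → -3). Not NE.
(The remaining 1 profile has a profitable deviation by the same check.)

(Moderate, Blitz)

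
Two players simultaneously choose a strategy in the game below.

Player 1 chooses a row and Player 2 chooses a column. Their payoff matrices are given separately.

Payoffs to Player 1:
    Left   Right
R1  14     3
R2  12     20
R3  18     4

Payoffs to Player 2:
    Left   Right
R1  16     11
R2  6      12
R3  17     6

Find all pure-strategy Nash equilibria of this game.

(R2, Right); (R3, Left)

Check each profile: it is a Nash equilibrium iff no player can strictly gain by switching unilaterally.
(R1, Left): Player 1 can switch to R3 (14 → 18). Not NE.
(R1, Right): Player 1 can switch to R2 (3 → 20). Not NE.
(R2, Left): Player 1 can switch to R1 (12 → 14). Not NE.
(R2, Right): Player 1 gets 20, best alternative 4; Player 2 gets 12, best alternative 6. No profitable deviation — NE.
(R3, Left): Player 1 gets 18, best alternative 14; Player 2 gets 17, best alternative 6. No profitable deviation — NE.
(R3, Right): Player 1 can switch to R2 (4 → 20). Not NE.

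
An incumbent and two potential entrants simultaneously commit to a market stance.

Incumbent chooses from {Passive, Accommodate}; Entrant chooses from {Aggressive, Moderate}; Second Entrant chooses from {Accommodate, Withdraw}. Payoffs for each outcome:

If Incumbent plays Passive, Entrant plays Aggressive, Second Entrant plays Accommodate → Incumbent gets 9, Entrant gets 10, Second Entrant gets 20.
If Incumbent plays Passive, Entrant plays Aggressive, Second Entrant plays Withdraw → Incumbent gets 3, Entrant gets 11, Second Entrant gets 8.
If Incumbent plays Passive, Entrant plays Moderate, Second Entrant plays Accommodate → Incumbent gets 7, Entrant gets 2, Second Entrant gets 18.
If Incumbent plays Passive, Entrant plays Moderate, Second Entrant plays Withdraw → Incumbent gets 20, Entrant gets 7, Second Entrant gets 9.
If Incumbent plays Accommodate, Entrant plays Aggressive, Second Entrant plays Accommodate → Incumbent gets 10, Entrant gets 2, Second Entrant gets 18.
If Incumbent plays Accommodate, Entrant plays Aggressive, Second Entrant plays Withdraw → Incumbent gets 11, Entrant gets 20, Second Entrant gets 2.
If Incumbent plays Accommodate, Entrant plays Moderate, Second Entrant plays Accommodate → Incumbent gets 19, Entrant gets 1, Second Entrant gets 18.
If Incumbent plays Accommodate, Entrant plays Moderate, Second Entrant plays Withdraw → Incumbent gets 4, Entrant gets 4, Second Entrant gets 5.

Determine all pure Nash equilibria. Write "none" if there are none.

Incumbent against (Aggressive, Accommodate): payoffs 9, 10 → best response Accommodate.
Incumbent against (Aggressive, Withdraw): payoffs 3, 11 → best response Accommodate.
Incumbent against (Moderate, Accommodate): payoffs 7, 19 → best response Accommodate.
Incumbent against (Moderate, Withdraw): payoffs 20, 4 → best response Passive.
Entrant against (Passive, Accommodate): payoffs 10, 2 → best response Aggressive.
Entrant against (Passive, Withdraw): payoffs 11, 7 → best response Aggressive.
Entrant against (Accommodate, Accommodate): payoffs 2, 1 → best response Aggressive.
Entrant against (Accommodate, Withdraw): payoffs 20, 4 → best response Aggressive.
Second Entrant against (Passive, Aggressive): payoffs 20, 8 → best response Accommodate.
Second Entrant against (Passive, Moderate): payoffs 18, 9 → best response Accommodate.
Second Entrant against (Accommodate, Aggressive): payoffs 18, 2 → best response Accommodate.
Second Entrant against (Accommodate, Moderate): payoffs 18, 5 → best response Accommodate.
Mutual best responses: (Accommodate, Aggressive, Accommodate).

The unique pure-strategy Nash equilibrium is (Accommodate, Aggressive, Accommodate).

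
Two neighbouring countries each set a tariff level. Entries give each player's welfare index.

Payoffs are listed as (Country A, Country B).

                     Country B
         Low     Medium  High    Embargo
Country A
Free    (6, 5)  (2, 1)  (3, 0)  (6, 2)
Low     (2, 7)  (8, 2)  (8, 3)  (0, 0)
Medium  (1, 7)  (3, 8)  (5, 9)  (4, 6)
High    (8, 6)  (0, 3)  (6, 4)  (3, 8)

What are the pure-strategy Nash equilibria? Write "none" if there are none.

none

Country A against Low: payoffs 6, 2, 1, 8 → best response High.
Country A against Medium: payoffs 2, 8, 3, 0 → best response Low.
Country A against High: payoffs 3, 8, 5, 6 → best response Low.
Country A against Embargo: payoffs 6, 0, 4, 3 → best response Free.
Country B against Free: payoffs 5, 1, 0, 2 → best response Low.
Country B against Low: payoffs 7, 2, 3, 0 → best response Low.
Country B against Medium: payoffs 7, 8, 9, 6 → best response High.
Country B against High: payoffs 6, 3, 4, 8 → best response Embargo.
No profile is a mutual best response for all players.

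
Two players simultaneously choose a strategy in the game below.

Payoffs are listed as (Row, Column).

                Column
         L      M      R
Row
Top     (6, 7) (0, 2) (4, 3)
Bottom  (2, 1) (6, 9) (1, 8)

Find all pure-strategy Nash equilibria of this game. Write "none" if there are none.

(Top, L), (Bottom, M)

(Top, L): Row gets 6, best alternative 2; Column gets 7, best alternative 3. No profitable deviation — NE.
(Top, M): Row can switch to Bottom (0 → 6). Not NE.
(Top, R): Column can switch to L (3 → 7). Not NE.
(Bottom, L): Row can switch to Top (2 → 6). Not NE.
(Bottom, M): Row gets 6, best alternative 0; Column gets 9, best alternative 8. No profitable deviation — NE.
(Bottom, R): Row can switch to Top (1 → 4). Not NE.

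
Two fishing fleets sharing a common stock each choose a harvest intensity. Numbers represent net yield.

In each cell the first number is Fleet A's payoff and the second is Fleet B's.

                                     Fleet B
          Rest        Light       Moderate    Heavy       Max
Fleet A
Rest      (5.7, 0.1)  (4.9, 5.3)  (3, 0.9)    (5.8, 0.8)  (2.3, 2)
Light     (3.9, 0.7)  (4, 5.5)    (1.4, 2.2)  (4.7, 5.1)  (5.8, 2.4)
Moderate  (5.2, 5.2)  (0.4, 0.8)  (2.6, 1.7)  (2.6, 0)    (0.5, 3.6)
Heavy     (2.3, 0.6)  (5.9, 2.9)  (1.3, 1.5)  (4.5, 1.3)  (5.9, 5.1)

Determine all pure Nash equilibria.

(Rest, Rest): Fleet B can switch to Light (0.1 → 5.3). Not NE.
(Rest, Light): Fleet A can switch to Heavy (4.9 → 5.9). Not NE.
(Rest, Moderate): Fleet B can switch to Light (0.9 → 5.3). Not NE.
(Rest, Heavy): Fleet B can switch to Light (0.8 → 5.3). Not NE.
(Rest, Max): Fleet A can switch to Light (2.3 → 5.8). Not NE.
(Light, Rest): Fleet A can switch to Rest (3.9 → 5.7). Not NE.
(Light, Light): Fleet A can switch to Rest (4 → 4.9). Not NE.
(Light, Moderate): Fleet A can switch to Rest (1.4 → 3). Not NE.
(Heavy, Max): Fleet A gets 5.9, best alternative 5.8; Fleet B gets 5.1, best alternative 2.9. No profitable deviation — NE.
(The remaining 11 profiles each have a profitable deviation by the same check.)

Pure NE: (Heavy, Max)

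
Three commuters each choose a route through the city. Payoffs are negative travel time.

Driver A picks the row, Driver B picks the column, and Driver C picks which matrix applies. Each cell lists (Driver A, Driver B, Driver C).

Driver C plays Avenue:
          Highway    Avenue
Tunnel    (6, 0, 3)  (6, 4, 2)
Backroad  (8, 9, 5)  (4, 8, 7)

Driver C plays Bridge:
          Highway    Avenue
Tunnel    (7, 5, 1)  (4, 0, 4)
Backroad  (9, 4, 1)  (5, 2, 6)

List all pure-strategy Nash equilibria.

(Backroad, Highway, Avenue)

(Tunnel, Highway, Avenue): Driver A can switch to Backroad (6 → 8). Not NE.
(Tunnel, Highway, Bridge): Driver A can switch to Backroad (7 → 9). Not NE.
(Tunnel, Avenue, Avenue): Driver C can switch to Bridge (2 → 4). Not NE.
(Tunnel, Avenue, Bridge): Driver A can switch to Backroad (4 → 5). Not NE.
(Backroad, Highway, Avenue): Driver A gets 8, best alternative 6; Driver B gets 9, best alternative 8; Driver C gets 5, best alternative 1. No profitable deviation — NE.
(Backroad, Highway, Bridge): Driver C can switch to Avenue (1 → 5). Not NE.
(Backroad, Avenue, Avenue): Driver A can switch to Tunnel (4 → 6). Not NE.
(Backroad, Avenue, Bridge): Driver B can switch to Highway (2 → 4). Not NE.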